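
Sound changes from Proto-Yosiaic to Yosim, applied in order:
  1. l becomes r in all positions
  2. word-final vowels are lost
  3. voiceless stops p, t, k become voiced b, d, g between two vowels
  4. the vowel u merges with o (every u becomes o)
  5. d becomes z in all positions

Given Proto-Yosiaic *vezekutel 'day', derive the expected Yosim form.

Yosim: *vezekutel > vezekuter > vezeguder > vezegoder > vezegozer  (by unconditioned shift, intervocalic voicing, vowel merger, unconditioned shift)

vezegozer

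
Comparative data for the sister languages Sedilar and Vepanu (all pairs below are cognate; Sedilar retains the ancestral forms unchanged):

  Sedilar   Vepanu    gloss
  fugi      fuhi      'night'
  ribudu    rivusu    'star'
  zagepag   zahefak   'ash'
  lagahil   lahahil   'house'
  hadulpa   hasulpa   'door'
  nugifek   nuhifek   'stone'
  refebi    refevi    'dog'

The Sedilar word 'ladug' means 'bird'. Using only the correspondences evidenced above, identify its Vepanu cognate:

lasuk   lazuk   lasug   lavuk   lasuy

lasuk

ribudu ~ rivusu, hadulpa ~ hasulpa — Sedilar d corresponds to Vepanu s between vowels (before a back vowel).
zagepag ~ zahefak — Sedilar g corresponds to Vepanu k word-finally.
Applying these to Sedilar 'ladug':
  ladug → lasug   (d→s between vowels (before a back vowel))
  lasug → lasuk   (g→k word-finally)
So the Vepanu cognate is 'lasuk'.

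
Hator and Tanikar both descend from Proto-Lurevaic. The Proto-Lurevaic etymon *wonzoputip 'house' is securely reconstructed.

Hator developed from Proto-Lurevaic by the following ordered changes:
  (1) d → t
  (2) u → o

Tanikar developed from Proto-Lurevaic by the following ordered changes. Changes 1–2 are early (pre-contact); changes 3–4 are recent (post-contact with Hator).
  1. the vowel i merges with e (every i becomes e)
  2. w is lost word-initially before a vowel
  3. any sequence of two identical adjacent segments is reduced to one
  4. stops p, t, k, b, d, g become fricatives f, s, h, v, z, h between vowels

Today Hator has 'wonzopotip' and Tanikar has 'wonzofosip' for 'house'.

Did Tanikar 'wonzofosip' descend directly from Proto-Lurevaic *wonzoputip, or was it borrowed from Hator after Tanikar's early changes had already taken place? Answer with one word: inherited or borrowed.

borrowed

If inherited, *wonzoputip would pass through all of Tanikar's changes:
Tanikar: *wonzoputip > wonzoputep > onzoputep > onzofusep  (by vowel merger, glide loss, intervocalic lenition)
If borrowed from Hator 'wonzopotip' after the early changes, it would undergo only the recent ones:
  rule 3 (degemination): no change (wonzopotip)
  rule 4 (intervocalic lenition): wonzopotip → wonzofosip
  ⇒ as a loan: wonzofosip
Tanikar 'wonzofosip' matches the loan outcome 'wonzofosip', not the inherited 'onzofusep' — it skipped the early Tanikar changes, so it was borrowed from Hator.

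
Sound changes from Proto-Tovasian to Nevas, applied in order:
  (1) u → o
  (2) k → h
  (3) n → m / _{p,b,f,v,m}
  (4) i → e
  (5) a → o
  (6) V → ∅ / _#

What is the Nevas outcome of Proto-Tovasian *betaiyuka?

betoeyoh

Nevas: start from *betaiyuka.
  rule 1 (vowel merger): betaiyuka → betaiyoka
  rule 2 (unconditioned shift): betaiyoka → betaiyoha
  rule 3: no change — betaiyoha
  rule 4 (vowel merger): betaiyoha → betaeyoha
  rule 5 (vowel merger): betaeyoha → betoeyoho
  rule 6 (apocope): betoeyoho → betoeyoh
  ⇒ Nevas betoeyoh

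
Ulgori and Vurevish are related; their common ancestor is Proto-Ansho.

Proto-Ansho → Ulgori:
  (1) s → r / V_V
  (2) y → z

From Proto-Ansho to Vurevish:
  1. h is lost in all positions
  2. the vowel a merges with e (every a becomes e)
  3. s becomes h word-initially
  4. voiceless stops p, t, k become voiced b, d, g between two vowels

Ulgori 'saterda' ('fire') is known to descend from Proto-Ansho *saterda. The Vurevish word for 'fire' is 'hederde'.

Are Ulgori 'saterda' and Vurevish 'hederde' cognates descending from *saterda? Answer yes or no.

yes

Derive the expected Vurevish reflex of *saterda:
Vurevish: *saterda
  saterda (rule 1 does not apply)
  saterda → seterde   [vowel merger]
  seterde → heterde   [debuccalisation]
  heterde → hederde   [intervocalic voicing]
  giving Vurevish hederde.
Vurevish 'hederde' matches the regular reflex exactly, so the pair is cognate.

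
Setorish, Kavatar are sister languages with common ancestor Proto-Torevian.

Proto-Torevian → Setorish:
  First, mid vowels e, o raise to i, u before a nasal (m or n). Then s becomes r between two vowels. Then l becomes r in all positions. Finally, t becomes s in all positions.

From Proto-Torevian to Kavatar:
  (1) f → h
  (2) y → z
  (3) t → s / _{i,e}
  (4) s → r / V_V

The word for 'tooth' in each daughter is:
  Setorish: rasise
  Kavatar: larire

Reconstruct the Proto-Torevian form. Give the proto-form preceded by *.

*latite

Position 5: Setorish has s, Kavatar has r. Taking the neighbouring segments as reconstructed: Setorish s can only go back to *t; Kavatar r could go back to *t or *s or *r — the one source consistent with every daughter is *t.
Position 1: Setorish has r, Kavatar has l. Kavatar preserves l here (none of its changes turn any other segment into l), so the proto-segment is *l.
Position 3: Setorish has s, Kavatar has r. Taking the neighbouring segments as reconstructed: Setorish s can only go back to *t; Kavatar r could go back to *t or *s or *r — the one source consistent with every daughter is *t.
Verify the candidate proto-form against each daughter:
Setorish: *latite > ratite > rasise  (by unconditioned shift, unconditioned shift)
Kavatar: *latite
  latite (rule 1 does not apply)
  latite (rule 2 does not apply)
  latite → lasise   [palatalisation]
  lasise → larire   [rhotacism]
  giving Kavatar larire.
Only *latite yields all of Setorish rasise, Kavatar larire.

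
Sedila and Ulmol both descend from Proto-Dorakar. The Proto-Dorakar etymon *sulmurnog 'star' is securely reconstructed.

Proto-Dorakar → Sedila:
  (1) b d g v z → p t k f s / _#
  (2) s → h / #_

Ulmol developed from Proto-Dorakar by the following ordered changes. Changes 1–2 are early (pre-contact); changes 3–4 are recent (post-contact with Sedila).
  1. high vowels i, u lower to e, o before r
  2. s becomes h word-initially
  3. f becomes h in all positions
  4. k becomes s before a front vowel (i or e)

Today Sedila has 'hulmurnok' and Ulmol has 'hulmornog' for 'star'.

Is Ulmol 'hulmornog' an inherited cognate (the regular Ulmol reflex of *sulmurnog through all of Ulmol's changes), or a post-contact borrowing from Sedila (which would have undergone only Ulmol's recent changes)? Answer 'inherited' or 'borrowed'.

inherited

If inherited, *sulmurnog would pass through all of Ulmol's changes:
Ulmol: start from *sulmurnog.
  rule 1 (pre-rhotic lowering): sulmurnog → sulmornog
  rule 2 (debuccalisation): sulmornog → hulmornog
  rule 3: no change — hulmornog
  rule 4: no change — hulmornog
  ⇒ Ulmol hulmornog
If borrowed from Sedila 'hulmurnok' after the early changes, it would undergo only the recent ones:
  rule 3 (unconditioned shift): no change (hulmurnok)
  rule 4 (palatalisation): no change (hulmurnok)
  ⇒ as a loan: hulmurnok
Ulmol 'hulmornog' matches the inherited outcome exactly, so it is an inherited cognate, not a loan.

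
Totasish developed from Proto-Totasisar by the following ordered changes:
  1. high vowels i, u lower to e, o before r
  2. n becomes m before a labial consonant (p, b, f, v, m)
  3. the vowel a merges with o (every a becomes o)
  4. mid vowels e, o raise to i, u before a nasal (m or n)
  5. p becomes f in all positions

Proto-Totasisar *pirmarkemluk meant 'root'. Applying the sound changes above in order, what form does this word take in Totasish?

fermorkimluk

Totasish: *pirmarkemluk
  pirmarkemluk → permarkemluk   [pre-rhotic lowering]
  permarkemluk (rule 2 does not apply)
  permarkemluk → permorkemluk   [vowel merger]
  permorkemluk → permorkimluk   [pre-nasal raising]
  permorkimluk → fermorkimluk   [unconditioned shift]
  giving Totasish fermorkimluk.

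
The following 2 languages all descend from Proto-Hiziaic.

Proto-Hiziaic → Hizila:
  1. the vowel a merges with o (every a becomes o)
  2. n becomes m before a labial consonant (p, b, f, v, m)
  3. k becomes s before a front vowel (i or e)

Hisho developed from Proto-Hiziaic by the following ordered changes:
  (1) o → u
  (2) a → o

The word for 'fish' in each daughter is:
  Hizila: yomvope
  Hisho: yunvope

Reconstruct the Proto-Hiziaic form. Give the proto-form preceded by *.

*yonvape

Position 5: Hizila has o, Hisho has o. In Hisho, o can only continue *a, so the proto-segment is *a.
Position 2: Hizila has o, Hisho has u. Taking the neighbouring segments as reconstructed: Hizila o could go back to *a or *o; Hisho u could go back to *o or *u — the one source consistent with every daughter is *o.
Position 3: Hizila has m, Hisho has n. Hisho preserves n here (none of its changes turn any other segment into n), so the proto-segment is *n.
Continuing position by position gives *yonvape; check it forward:
Hizila: *yonvape
  yonvape → yonvope   [vowel merger]
  yonvope → yomvope   [nasal place assimilation]
  yomvope (rule 3 does not apply)
  giving Hizila yomvope.
Hisho: *yonvape
  yonvape → yunvape   [vowel merger]
  yunvape → yunvope   [vowel merger]
  giving Hisho yunvope.
*yonvape is the unique common source.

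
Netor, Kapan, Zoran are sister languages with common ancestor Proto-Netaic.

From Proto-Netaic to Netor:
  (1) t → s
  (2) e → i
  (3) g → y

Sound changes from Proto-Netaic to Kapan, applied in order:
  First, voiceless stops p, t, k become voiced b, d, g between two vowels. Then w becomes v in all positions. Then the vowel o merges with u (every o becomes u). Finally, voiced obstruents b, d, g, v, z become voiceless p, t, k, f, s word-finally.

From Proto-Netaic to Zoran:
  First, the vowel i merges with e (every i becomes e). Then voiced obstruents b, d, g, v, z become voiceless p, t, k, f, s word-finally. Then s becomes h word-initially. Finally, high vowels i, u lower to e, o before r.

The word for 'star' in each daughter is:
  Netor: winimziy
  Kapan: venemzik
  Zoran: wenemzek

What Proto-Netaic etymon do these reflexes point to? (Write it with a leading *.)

Position 8: Netor has y, Kapan has k, Zoran has k. Taking the neighbouring segments as reconstructed: Netor y could go back to *g or *y; Kapan k could go back to *k or *g; Zoran k could go back to *k or *g — the one source consistent with every daughter is *g.
Position 4: Netor has i, Kapan has e, Zoran has e. Kapan preserves e here (none of its changes turn any other segment into e), so the proto-segment is *e.
This points to *wenemzig. Verify forward in each daughter:
Netor: *wenemzig
  wenemzig (rule 1 does not apply)
  wenemzig → winimzig   [vowel merger]
  winimzig → winimziy   [unconditioned shift]
  giving Netor winimziy.
Kapan: start from *wenemzig.
  rule 1: no change — wenemzig
  rule 2 (unconditioned shift): wenemzig → venemzig
  rule 3: no change — venemzig
  rule 4 (final devoicing): venemzig → venemzik
  ⇒ Kapan venemzik
Zoran: start from *wenemzig.
  rule 1 (vowel merger): wenemzig → wenemzeg
  rule 2 (final devoicing): wenemzeg → wenemzek
  rule 3: no change — wenemzek
  rule 4: no change — wenemzek
  ⇒ Zoran wenemzek
No other proto-form is consistent with every reflex, so the reconstruction is *wenemzig.

*wenemzig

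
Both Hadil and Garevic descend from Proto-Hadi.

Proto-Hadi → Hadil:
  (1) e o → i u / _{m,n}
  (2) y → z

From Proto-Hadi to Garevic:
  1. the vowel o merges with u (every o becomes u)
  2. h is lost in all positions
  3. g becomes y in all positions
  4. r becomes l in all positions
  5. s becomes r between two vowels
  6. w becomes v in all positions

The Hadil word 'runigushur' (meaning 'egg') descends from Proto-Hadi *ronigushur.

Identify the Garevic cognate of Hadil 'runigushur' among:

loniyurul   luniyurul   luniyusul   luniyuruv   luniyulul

Garevic: start from *ronigushur.
  rule 1 (vowel merger): ronigushur → runigushur
  rule 2 (h-loss): runigushur → runigusur
  rule 3 (unconditioned shift): runigusur → runiyusur
  rule 4 (unconditioned shift): runiyusur → luniyusul
  rule 5 (rhotacism): luniyusul → luniyurul
  rule 6: no change — luniyurul
  ⇒ Garevic luniyurul

luniyurul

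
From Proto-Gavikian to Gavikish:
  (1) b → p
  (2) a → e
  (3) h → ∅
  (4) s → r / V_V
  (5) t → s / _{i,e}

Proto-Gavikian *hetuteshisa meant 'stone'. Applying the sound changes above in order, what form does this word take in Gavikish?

etuserire

Gavikish: *hetuteshisa > hetuteshise > etutesise > etuterire > etuserire  (by vowel merger, h-loss, rhotacism, palatalisation)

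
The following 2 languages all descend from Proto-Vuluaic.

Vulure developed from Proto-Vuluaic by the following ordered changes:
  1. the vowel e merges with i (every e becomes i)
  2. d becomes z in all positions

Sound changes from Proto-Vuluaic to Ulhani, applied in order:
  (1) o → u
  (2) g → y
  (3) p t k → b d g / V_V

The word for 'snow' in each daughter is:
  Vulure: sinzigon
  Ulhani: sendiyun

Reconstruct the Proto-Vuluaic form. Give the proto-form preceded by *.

*sendigon

Position 4: Vulure has z, Ulhani has d. Taking the neighbouring segments as reconstructed: Vulure z could go back to *d or *z; Ulhani d can only go back to *d — the one source consistent with every daughter is *d.
Position 2: Vulure has i, Ulhani has e. Ulhani preserves e here (none of its changes turn any other segment into e), so the proto-segment is *e.
Verify the candidate proto-form against each daughter:
Vulure: *sendigon
  sendigon → sindigon   [vowel merger]
  sindigon → sinzigon   [unconditioned shift]
  giving Vulure sinzigon.
Ulhani: *sendigon > sendigun > sendiyun  (by vowel merger, unconditioned shift)
*sendigon is the unique common source.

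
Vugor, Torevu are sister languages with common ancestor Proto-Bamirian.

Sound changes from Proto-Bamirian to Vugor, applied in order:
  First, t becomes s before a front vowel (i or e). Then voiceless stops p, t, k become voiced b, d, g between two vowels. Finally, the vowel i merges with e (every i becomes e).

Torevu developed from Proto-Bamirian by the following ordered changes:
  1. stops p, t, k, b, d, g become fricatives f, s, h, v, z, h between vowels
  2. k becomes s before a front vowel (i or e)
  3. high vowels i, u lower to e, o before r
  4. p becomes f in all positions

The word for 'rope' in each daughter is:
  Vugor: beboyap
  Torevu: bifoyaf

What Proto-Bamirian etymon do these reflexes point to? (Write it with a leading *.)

*bipoyap

Position 7: Vugor has p, Torevu has f. Vugor preserves p here (none of its changes turn any other segment into p), so the proto-segment is *p.
Position 3: Vugor has b, Torevu has f. Taking the neighbouring segments as reconstructed: Vugor b could go back to *p or *b; Torevu f could go back to *p or *f — the one source consistent with every daughter is *p.
Position 2: Vugor has e, Torevu has i. Torevu preserves i here (none of its changes turn any other segment into i), so the proto-segment is *i.
Verify the candidate proto-form against each daughter:
Vugor: start from *bipoyap.
  rule 1: no change — bipoyap
  rule 2 (intervocalic voicing): bipoyap → biboyap
  rule 3 (vowel merger): biboyap → beboyap
  ⇒ Vugor beboyap
Torevu: *bipoyap > bifoyap > bifoyaf  (by intervocalic lenition, unconditioned shift)
Only *bipoyap yields all of Vugor beboyap, Torevu bifoyaf.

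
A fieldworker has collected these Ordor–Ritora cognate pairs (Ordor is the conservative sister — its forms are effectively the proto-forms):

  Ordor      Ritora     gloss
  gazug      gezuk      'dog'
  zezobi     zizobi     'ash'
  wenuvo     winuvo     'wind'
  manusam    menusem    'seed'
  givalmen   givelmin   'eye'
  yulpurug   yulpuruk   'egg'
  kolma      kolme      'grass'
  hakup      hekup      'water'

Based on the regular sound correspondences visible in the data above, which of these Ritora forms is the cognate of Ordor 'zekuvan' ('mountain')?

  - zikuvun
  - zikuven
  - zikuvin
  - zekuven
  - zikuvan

zezobi ~ zizobi — Ordor e corresponds to Ritora i after a consonant, before a consonant other than r, m, n, p, b, f, v.
manusam ~ menusem — Ordor a corresponds to Ritora e after a consonant, before a nasal.
Applying these to Ordor 'zekuvan':
  zekuvan → zikuvan   (e→i after a consonant, before a consonant other than r, m, n, p, b, f, v)
  zikuvan → zikuven   (a→e after a consonant, before a nasal)
So the Ritora cognate is 'zikuven'.

zikuven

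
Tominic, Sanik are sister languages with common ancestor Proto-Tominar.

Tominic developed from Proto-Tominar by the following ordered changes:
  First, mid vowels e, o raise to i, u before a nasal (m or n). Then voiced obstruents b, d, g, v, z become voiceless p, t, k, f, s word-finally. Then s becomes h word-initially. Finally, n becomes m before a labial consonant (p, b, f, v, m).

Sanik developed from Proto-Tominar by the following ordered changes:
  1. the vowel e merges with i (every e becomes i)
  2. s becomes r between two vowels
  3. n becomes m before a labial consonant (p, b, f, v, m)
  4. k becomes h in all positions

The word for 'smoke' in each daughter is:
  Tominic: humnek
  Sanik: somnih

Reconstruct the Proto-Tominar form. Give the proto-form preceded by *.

*somnek

Position 5: Tominic has e, Sanik has i. Tominic preserves e here (none of its changes turn any other segment into e), so the proto-segment is *e.
Position 2: Tominic has u, Sanik has o. Sanik preserves o here (none of its changes turn any other segment into o), so the proto-segment is *o.
Position 6: Tominic has k, Sanik has h. Taking the neighbouring segments as reconstructed: Tominic k could go back to *k or *g; Sanik h could go back to *k or *h — the one source consistent with every daughter is *k.
Verify the candidate proto-form against each daughter:
Tominic: *somnek
  somnek → sumnek   [pre-nasal raising]
  sumnek (rule 2 does not apply)
  sumnek → humnek   [debuccalisation]
  humnek (rule 4 does not apply)
  giving Tominic humnek.
Sanik: start from *somnek.
  rule 1 (vowel merger): somnek → somnik
  rule 2: no change — somnik
  rule 3: no change — somnik
  rule 4 (unconditioned shift): somnik → somnih
  ⇒ Sanik somnih
No other proto-form is consistent with every reflex, so the reconstruction is *somnek.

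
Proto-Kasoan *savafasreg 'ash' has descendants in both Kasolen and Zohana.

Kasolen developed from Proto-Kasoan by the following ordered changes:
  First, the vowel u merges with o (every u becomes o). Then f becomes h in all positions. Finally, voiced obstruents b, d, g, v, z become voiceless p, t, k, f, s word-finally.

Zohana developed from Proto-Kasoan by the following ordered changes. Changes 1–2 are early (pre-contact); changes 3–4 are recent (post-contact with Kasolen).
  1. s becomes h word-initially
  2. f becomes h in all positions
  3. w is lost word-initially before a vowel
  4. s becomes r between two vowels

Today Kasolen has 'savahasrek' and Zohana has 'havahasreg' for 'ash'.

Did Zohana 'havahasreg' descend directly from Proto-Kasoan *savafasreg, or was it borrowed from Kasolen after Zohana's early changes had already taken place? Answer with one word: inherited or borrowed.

If inherited, *savafasreg would pass through all of Zohana's changes:
Zohana: start from *savafasreg.
  rule 1 (debuccalisation): savafasreg → havafasreg
  rule 2 (unconditioned shift): havafasreg → havahasreg
  rule 3: no change — havahasreg
  rule 4: no change — havahasreg
  ⇒ Zohana havahasreg
If borrowed from Kasolen 'savahasrek' after the early changes, it would undergo only the recent ones:
  rule 3 (glide loss): no change (savahasrek)
  rule 4 (rhotacism): no change (savahasrek)
  ⇒ as a loan: savahasrek
Zohana 'havahasreg' matches the inherited outcome exactly, so it is an inherited cognate, not a loan.

inherited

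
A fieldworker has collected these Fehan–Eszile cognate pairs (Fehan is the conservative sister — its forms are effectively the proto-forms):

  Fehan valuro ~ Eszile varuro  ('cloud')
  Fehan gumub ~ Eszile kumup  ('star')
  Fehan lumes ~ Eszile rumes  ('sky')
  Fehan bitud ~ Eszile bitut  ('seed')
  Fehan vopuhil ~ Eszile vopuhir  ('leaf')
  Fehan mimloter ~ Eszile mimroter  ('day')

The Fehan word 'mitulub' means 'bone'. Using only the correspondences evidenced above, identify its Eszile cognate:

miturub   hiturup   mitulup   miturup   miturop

valuro ~ varuro — Fehan l corresponds to Eszile r between vowels (before a back vowel).
gumub ~ kumup — Fehan b corresponds to Eszile p word-finally.
Applying these to Fehan 'mitulub':
  mitulub → miturub   (l→r between vowels (before a back vowel))
  miturub → miturup   (b→p word-finally)
So the Eszile cognate is 'miturup'.

miturup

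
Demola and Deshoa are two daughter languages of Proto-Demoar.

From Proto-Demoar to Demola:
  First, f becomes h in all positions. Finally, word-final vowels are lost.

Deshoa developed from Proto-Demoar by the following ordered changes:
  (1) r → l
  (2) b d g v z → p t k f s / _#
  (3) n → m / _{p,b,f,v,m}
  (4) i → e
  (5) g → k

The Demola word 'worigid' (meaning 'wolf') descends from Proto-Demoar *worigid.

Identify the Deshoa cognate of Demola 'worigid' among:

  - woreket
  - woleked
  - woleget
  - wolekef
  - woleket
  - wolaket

Deshoa: *worigid > woligid > woligit > woleget > woleket  (by unconditioned shift, final devoicing, vowel merger, unconditioned shift)
Among the options, 'woleket' alone shows every Deshoa change applied in order.

woleket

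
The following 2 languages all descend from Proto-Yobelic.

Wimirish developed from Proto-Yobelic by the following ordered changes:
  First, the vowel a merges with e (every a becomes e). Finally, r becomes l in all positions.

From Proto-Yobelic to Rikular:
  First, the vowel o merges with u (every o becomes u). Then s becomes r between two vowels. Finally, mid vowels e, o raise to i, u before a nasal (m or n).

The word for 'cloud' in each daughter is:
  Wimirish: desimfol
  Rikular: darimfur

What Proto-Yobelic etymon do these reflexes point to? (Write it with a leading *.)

Position 2: Wimirish has e, Rikular has a. Rikular preserves a here (none of its changes turn any other segment into a), so the proto-segment is *a.
Position 7: Wimirish has o, Rikular has u. Wimirish preserves o here (none of its changes turn any other segment into o), so the proto-segment is *o.
Position 8: Wimirish has l, Rikular has r. Taking the neighbouring segments as reconstructed: Wimirish l could go back to *l or *r; Rikular r can only go back to *r — the one source consistent with every daughter is *r.
This points to *dasimfor. Verify forward in each daughter:
Wimirish: start from *dasimfor.
  rule 1 (vowel merger): dasimfor → desimfor
  rule 2 (unconditioned shift): desimfor → desimfol
  ⇒ Wimirish desimfol
Rikular: *dasimfor > dasimfur > darimfur  (by vowel merger, rhotacism)
Only *dasimfor yields all of Wimirish desimfol, Rikular darimfur.

*dasimfor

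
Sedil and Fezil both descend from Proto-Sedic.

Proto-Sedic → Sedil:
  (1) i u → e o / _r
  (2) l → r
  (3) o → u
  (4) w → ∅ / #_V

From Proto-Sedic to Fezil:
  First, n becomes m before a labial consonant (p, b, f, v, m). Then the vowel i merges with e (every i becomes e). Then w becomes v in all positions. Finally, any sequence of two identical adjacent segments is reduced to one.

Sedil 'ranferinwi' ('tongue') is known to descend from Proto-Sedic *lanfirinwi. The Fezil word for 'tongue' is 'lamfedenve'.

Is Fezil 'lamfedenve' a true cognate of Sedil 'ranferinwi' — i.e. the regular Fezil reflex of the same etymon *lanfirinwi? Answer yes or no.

Derive the expected Fezil reflex of *lanfirinwi:
Fezil: *lanfirinwi > lamfirinwi > lamferenwe > lamferenve  (by nasal place assimilation, vowel merger, unconditioned shift)
The regular Fezil reflex would be 'lamferenve', but the attested form is 'lamfedenve'. The correspondence is irregular, so they are not cognates (the Fezil form has a different source).

no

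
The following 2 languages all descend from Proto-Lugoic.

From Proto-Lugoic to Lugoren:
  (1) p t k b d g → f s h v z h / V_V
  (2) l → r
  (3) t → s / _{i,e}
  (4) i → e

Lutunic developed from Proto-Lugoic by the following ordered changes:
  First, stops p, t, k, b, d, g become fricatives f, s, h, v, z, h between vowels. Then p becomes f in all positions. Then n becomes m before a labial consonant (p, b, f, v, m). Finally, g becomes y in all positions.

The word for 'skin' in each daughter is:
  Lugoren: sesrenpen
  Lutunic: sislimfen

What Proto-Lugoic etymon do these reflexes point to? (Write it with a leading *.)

Position 7: Lugoren has p, Lutunic has f. Lugoren preserves p here (none of its changes turn any other segment into p), so the proto-segment is *p.
Position 2: Lugoren has e, Lutunic has i. Lutunic preserves i here (none of its changes turn any other segment into i), so the proto-segment is *i.
Position 5: Lugoren has e, Lutunic has i. Lutunic preserves i here (none of its changes turn any other segment into i), so the proto-segment is *i.
Verify the candidate proto-form against each daughter:
Lugoren: start from *sislinpen.
  rule 1: no change — sislinpen
  rule 2 (unconditioned shift): sislinpen → sisrinpen
  rule 3: no change — sisrinpen
  rule 4 (vowel merger): sisrinpen → sesrenpen
  ⇒ Lugoren sesrenpen
Lutunic: *sislinpen > sislinfen > sislimfen  (by unconditioned shift, nasal place assimilation)
No other proto-form is consistent with every reflex, so the reconstruction is *sislinpen.

*sislinpen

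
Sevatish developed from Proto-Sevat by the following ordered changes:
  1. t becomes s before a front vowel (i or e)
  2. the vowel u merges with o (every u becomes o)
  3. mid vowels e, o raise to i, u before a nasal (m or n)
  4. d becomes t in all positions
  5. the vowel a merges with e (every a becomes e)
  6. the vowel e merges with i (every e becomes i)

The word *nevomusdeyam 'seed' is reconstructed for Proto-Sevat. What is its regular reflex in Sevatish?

nivumostiyim

Sevatish: *nevomusdeyam
  nevomusdeyam (rule 1 does not apply)
  nevomusdeyam → nevomosdeyam   [vowel merger]
  nevomosdeyam → nevumosdeyam   [pre-nasal raising]
  nevumosdeyam → nevumosteyam   [unconditioned shift]
  nevumosteyam → nevumosteyem   [vowel merger]
  nevumosteyem → nivumostiyim   [vowel merger]
  giving Sevatish nivumostiyim.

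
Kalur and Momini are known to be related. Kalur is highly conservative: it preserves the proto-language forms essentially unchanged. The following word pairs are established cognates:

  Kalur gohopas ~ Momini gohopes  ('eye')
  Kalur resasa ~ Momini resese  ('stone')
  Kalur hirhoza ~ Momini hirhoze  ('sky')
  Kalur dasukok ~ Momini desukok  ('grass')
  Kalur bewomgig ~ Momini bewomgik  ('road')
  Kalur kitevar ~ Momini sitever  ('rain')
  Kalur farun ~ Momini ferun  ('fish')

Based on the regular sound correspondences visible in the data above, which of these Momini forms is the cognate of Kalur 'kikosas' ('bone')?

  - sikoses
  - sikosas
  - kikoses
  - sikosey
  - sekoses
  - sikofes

kitevar ~ sitever — Kalur k corresponds to Momini s word-initially before a front vowel.
gohopas ~ gohopes, resasa ~ resese — Kalur a corresponds to Momini e after a consonant, before a consonant other than r, m, n, p, b, f, v.
Applying these to Kalur 'kikosas':
  kikosas → sikosas   (k→s word-initially before a front vowel)
  sikosas → sikoses   (a→e after a consonant, before a consonant other than r, m, n, p, b, f, v)
So the Momini cognate is 'sikoses'.

sikoses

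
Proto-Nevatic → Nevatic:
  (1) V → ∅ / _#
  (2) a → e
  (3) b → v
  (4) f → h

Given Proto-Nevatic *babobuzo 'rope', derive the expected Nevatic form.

Nevatic: *babobuzo
  babobuzo → babobuz   [apocope]
  babobuz → bebobuz   [vowel merger]
  bebobuz → vevovuz   [unconditioned shift]
  vevovuz (rule 4 does not apply)
  giving Nevatic vevovuz.

vevovuz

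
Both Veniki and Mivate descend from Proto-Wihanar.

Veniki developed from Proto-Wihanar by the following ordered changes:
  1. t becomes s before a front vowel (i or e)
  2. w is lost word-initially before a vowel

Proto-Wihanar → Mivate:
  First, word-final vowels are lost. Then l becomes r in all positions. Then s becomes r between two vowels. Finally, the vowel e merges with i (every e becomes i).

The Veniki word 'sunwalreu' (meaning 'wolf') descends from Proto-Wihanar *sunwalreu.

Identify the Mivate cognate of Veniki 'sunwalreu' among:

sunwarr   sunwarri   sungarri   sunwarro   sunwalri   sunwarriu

sunwarri

Mivate: start from *sunwalreu.
  rule 1 (apocope): sunwalreu → sunwalre
  rule 2 (unconditioned shift): sunwalre → sunwarre
  rule 3: no change — sunwarre
  rule 4 (vowel merger): sunwarre → sunwarri
  ⇒ Mivate sunwarri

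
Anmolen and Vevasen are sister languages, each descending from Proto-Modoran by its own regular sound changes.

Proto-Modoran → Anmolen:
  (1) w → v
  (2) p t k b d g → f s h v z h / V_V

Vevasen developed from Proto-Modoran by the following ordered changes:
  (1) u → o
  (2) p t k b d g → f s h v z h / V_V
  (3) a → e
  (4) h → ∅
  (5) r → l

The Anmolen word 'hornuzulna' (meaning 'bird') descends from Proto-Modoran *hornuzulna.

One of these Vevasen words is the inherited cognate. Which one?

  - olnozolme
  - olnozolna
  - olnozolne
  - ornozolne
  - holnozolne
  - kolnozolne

Vevasen: *hornuzulna > hornozolna > hornozolne > ornozolne > olnozolne  (by vowel merger, vowel merger, h-loss, unconditioned shift)
The other candidates each miss or misapply at least one Vevasen change.

olnozolne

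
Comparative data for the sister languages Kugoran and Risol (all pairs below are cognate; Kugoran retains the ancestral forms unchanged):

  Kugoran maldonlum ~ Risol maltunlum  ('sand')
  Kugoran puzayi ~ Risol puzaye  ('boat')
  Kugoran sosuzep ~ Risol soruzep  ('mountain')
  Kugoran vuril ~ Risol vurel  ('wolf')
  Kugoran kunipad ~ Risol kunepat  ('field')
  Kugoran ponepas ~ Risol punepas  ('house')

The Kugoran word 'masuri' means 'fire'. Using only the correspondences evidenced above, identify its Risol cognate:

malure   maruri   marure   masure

sosuzep ~ soruzep — Kugoran s corresponds to Risol r between vowels (before a back vowel).
puzayi ~ puzaye — Kugoran i corresponds to Risol e word-finally.
Applying these to Kugoran 'masuri':
  masuri → maruri   (s→r between vowels (before a back vowel))
  maruri → marure   (i→e word-finally)
So the Risol cognate is 'marure'.

marure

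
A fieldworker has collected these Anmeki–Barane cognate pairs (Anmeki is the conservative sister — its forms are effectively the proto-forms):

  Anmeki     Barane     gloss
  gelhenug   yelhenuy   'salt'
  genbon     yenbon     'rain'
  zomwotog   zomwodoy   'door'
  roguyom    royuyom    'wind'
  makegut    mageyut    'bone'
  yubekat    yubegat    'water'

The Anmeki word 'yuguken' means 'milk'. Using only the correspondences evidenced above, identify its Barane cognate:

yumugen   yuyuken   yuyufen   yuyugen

roguyom ~ royuyom, makegut ~ mageyut — Anmeki g corresponds to Barane y between vowels (before a back vowel).
makegut ~ mageyut — Anmeki k corresponds to Barane g between vowels (before a front vowel).
Applying these to Anmeki 'yuguken':
  yuguken → yuyuken   (g→y between vowels (before a back vowel))
  yuyuken → yuyugen   (k→g between vowels (before a front vowel))
So the Barane cognate is 'yuyugen'.

yuyugen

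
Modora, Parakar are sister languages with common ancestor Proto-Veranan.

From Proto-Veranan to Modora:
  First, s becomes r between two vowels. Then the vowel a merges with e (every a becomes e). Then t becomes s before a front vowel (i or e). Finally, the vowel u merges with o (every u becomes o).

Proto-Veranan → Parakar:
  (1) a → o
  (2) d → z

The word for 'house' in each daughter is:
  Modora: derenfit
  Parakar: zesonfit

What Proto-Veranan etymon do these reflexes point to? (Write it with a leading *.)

*desanfit

Position 4: Modora has e, Parakar has o. Taking the neighbouring segments as reconstructed: Modora e could go back to *a or *e; Parakar o could go back to *a or *o — the one source consistent with every daughter is *a.
Position 3: Modora has r, Parakar has s. Parakar preserves s here (none of its changes turn any other segment into s), so the proto-segment is *s.
Position 1: Modora has d, Parakar has z. Modora preserves d here (none of its changes turn any other segment into d), so the proto-segment is *d.
Continuing position by position gives *desanfit; check it forward:
Modora: *desanfit > deranfit > derenfit  (by rhotacism, vowel merger)
Parakar: *desanfit > desonfit > zesonfit  (by vowel merger, unconditioned shift)
No other proto-form is consistent with every reflex, so the reconstruction is *desanfit.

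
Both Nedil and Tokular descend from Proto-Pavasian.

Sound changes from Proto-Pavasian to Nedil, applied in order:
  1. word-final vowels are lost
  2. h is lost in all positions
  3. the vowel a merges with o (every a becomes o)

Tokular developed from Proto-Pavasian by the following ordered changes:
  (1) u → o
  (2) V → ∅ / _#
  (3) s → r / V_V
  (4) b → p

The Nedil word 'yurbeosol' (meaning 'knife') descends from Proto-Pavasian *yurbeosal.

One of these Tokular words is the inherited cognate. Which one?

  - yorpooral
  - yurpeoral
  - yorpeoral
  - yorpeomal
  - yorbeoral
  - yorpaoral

yorpeoral

Tokular: *yurbeosal
  yurbeosal → yorbeosal   [vowel merger]
  yorbeosal (rule 2 does not apply)
  yorbeosal → yorbeoral   [rhotacism]
  yorbeoral → yorpeoral   [unconditioned shift]
  giving Tokular yorpeoral.
Only 'yorpeoral' matches the regular Tokular development of *yurbeosal.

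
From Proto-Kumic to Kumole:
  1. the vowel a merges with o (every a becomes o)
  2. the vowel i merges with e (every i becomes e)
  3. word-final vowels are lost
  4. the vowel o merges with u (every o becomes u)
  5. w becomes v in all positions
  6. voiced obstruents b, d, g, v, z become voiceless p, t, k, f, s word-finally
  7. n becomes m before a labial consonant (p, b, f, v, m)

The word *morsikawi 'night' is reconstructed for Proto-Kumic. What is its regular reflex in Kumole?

Kumole: *morsikawi
  morsikawi → morsikowi   [vowel merger]
  morsikowi → morsekowe   [vowel merger]
  morsekowe → morsekow   [apocope]
  morsekow → mursekuw   [vowel merger]
  mursekuw → mursekuv   [unconditioned shift]
  mursekuv → mursekuf   [final devoicing]
  mursekuf (rule 7 does not apply)
  giving Kumole mursekuf.

mursekuf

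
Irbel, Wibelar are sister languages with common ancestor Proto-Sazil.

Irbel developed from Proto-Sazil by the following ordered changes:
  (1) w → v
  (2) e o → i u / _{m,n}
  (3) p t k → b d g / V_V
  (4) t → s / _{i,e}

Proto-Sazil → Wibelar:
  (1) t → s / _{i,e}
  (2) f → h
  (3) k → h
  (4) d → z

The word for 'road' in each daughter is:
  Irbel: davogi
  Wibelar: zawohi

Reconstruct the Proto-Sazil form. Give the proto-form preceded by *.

*dawoki

Position 3: Irbel has v, Wibelar has w. Wibelar preserves w here (none of its changes turn any other segment into w), so the proto-segment is *w.
Position 1: Irbel has d, Wibelar has z. Taking the neighbouring segments as reconstructed: Irbel d can only go back to *d; Wibelar z could go back to *d or *z — the one source consistent with every daughter is *d.
This points to *dawoki. Verify forward in each daughter:
Irbel: *dawoki > davoki > davogi  (by unconditioned shift, intervocalic voicing)
Wibelar: *dawoki
  dawoki (rule 1 does not apply)
  dawoki (rule 2 does not apply)
  dawoki → dawohi   [unconditioned shift]
  dawohi → zawohi   [unconditioned shift]
  giving Wibelar zawohi.
*dawoki is the unique common source.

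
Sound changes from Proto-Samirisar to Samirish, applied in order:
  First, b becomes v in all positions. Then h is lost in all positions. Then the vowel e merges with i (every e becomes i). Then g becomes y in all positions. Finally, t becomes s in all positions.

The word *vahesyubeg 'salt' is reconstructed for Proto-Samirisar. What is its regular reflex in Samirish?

vaisyuviy

Samirish: start from *vahesyubeg.
  rule 1 (unconditioned shift): vahesyubeg → vahesyuveg
  rule 2 (h-loss): vahesyuveg → vaesyuveg
  rule 3 (vowel merger): vaesyuveg → vaisyuvig
  rule 4 (unconditioned shift): vaisyuvig → vaisyuviy
  rule 5: no change — vaisyuviy
  ⇒ Samirish vaisyuviy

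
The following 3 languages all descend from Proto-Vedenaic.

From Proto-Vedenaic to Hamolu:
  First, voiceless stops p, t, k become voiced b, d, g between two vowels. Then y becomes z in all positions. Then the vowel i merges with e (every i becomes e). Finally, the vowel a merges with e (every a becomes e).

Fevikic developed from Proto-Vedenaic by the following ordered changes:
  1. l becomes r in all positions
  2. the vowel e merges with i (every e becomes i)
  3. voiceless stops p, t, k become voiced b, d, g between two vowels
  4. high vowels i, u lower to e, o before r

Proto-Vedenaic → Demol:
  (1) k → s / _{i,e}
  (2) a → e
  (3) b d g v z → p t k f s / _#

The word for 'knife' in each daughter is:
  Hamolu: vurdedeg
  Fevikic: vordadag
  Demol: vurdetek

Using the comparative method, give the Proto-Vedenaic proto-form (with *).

*vurdatag

Position 8: Hamolu has g, Fevikic has g, Demol has k. Taking the neighbouring segments as reconstructed: Hamolu g can only go back to *g; Fevikic g can only go back to *g; Demol k could go back to *k or *g — the one source consistent with every daughter is *g.
Position 7: Hamolu has e, Fevikic has a, Demol has e. Fevikic preserves a here (none of its changes turn any other segment into a), so the proto-segment is *a.
Verify the candidate proto-form against each daughter:
Hamolu: start from *vurdatag.
  rule 1 (intervocalic voicing): vurdatag → vurdadag
  rule 2: no change — vurdadag
  rule 3: no change — vurdadag
  rule 4 (vowel merger): vurdadag → vurdedeg
  ⇒ Hamolu vurdedeg
Fevikic: *vurdatag
  vurdatag (rule 1 does not apply)
  vurdatag (rule 2 does not apply)
  vurdatag → vurdadag   [intervocalic voicing]
  vurdadag → vordadag   [pre-rhotic lowering]
  giving Fevikic vordadag.
Demol: *vurdatag
  vurdatag (rule 1 does not apply)
  vurdatag → vurdeteg   [vowel merger]
  vurdeteg → vurdetek   [final devoicing]
  giving Demol vurdetek.
No other proto-form is consistent with every reflex, so the reconstruction is *vurdatag.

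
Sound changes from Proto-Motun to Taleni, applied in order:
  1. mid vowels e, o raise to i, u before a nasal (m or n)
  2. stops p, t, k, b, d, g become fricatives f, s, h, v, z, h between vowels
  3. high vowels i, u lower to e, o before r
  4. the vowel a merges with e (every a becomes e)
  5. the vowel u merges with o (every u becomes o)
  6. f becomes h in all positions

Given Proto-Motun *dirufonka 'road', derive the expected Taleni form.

derohonke

Taleni: start from *dirufonka.
  rule 1 (pre-nasal raising): dirufonka → dirufunka
  rule 2: no change — dirufunka
  rule 3 (pre-rhotic lowering): dirufunka → derufunka
  rule 4 (vowel merger): derufunka → derufunke
  rule 5 (vowel merger): derufunke → derofonke
  rule 6 (unconditioned shift): derofonke → derohonke
  ⇒ Taleni derohonke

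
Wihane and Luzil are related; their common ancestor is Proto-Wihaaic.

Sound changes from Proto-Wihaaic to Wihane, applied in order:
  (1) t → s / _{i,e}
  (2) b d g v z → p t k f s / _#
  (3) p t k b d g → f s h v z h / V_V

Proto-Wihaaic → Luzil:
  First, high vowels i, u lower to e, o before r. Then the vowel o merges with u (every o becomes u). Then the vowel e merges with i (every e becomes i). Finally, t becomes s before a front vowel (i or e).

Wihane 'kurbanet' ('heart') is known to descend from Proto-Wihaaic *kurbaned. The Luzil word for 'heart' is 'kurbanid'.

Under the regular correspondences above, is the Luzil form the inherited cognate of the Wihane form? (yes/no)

yes

Derive the expected Luzil reflex of *kurbaned:
Luzil: start from *kurbaned.
  rule 1 (pre-rhotic lowering): kurbaned → korbaned
  rule 2 (vowel merger): korbaned → kurbaned
  rule 3 (vowel merger): kurbaned → kurbanid
  rule 4: no change — kurbanid
  ⇒ Luzil kurbanid
Luzil 'kurbanid' matches the regular reflex exactly, so the pair is cognate.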